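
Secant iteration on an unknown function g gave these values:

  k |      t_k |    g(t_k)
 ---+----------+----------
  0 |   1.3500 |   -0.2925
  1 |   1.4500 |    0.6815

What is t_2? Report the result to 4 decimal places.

1.3800

t_2 = 1.4500 − 0.6815·(1.4500 − 1.3500) / (0.6815 − (-0.2925))
   = 1.4500 − (0.068150)/(0.974000) = 1.380031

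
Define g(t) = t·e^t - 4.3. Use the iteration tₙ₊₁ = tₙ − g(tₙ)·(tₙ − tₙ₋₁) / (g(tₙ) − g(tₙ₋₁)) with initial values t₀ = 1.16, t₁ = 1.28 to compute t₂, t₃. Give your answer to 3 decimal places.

1.240, 1.242

g(1.16) = -0.59968, g(1.28) = 0.30370
t₂ = 1.28000 − 0.30370·(1.28000 − 1.16000) / (0.30370 − (-0.59968)) = 1.28000 − (0.03644)/(0.90338) = 1.23966
g(1.23966) = -0.01768
t₃ = 1.23966 − (-0.01768)·(1.23966 − 1.28000) / (-0.01768 − 0.30370) = 1.23966 − (0.00071)/(-0.32138) = 1.24188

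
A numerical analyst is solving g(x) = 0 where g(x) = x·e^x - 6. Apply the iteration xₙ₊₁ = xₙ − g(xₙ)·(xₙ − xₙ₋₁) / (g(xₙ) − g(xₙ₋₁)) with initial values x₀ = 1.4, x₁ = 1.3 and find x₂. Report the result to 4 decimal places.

1.4356

g(1.4) = -0.322720, g(1.3) = -1.229914
x₂ = 1.300000 − (-1.229914)·(1.300000 − 1.400000) / (-1.229914 − (-0.322720)) = 1.300000 − (0.122991)/(-0.907194) = 1.435573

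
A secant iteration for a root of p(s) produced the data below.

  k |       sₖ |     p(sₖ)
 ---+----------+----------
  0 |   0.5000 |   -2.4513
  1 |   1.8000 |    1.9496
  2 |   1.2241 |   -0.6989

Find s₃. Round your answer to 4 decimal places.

1.3761

s₃ = 1.2241 − (-0.6989)·(1.2241 − 1.8000) / (-0.6989 − 1.9496)
   = 1.2241 − (0.402497)/(-2.648500) = 1.376071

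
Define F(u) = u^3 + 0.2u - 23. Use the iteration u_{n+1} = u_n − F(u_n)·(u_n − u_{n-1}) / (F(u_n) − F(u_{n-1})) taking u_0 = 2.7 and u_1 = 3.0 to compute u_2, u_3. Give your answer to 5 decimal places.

F(2.7) = -2.7770000, F(3.0) = 4.6000000
u_2 = 3.0000000 − 4.6000000·(3.0000000 − 2.7000000) / (4.6000000 − (-2.7770000)) = 3.0000000 − (1.3800000)/(7.3770000) = 2.8129321
F(2.8129321) = -0.1798439
u_3 = 2.8129321 − (-0.1798439)·(2.8129321 − 3.0000000) / (-0.1798439 − 4.6000000) = 2.8129321 − (0.0336430)/(-4.7798439) = 2.8199706

2.81293, 2.81997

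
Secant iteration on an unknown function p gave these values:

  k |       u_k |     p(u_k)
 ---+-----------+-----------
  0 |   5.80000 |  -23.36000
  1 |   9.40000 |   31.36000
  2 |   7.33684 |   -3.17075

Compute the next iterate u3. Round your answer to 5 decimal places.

7.52629

u3 = 7.33684 − (-3.17075)·(7.33684 − 9.40000) / (-3.17075 − 31.36000)
   = 7.33684 − (6.5417646)/(-34.5307500) = 7.5262875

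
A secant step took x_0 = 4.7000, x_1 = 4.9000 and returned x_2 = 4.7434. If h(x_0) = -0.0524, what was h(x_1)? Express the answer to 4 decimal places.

The secant line through (4.7000, -0.0524) and (4.9000, h(x_1)) crosses zero at x_2 = 4.7434.
So (4.7000, -0.0524), (4.9000, h(x_1)), (4.7434, 0) are collinear:
h(x_1) = -0.0524 · (4.9000 − 4.7434) / (4.7000 − 4.7434) = -0.0524 · (0.156600)/(-0.043400) = 0.189075

0.1891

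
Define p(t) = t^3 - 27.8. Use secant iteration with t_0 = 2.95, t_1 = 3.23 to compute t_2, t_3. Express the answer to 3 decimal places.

3.024, 3.029

p(2.95) = -2.12762, p(3.23) = 5.89827
t_2 = 3.23000 − 5.89827·(3.23000 − 2.95000) / (5.89827 − (-2.12762)) = 3.23000 − (1.65151)/(8.02589) = 3.02423
p(3.02423) = -0.14058
t_3 = 3.02423 − (-0.14058)·(3.02423 − 3.23000) / (-0.14058 − 5.89827) = 3.02423 − (0.02893)/(-6.03885) = 3.02902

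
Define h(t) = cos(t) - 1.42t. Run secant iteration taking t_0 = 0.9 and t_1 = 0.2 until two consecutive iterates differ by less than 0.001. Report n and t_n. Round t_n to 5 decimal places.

h(0.9) = -0.6563900, h(0.2) = 0.6960666
t_2 = 0.2000000 − 0.6960666·(-0.7000000)/(1.3524566) = 0.5602678;  |Δ| = 0.3602678
h(0.5602678) = 0.0515325
t_3 = 0.5602678 − 0.0515325·(0.3602678)/(-0.6445341) = 0.5890724;  |Δ| = 0.0288045
h(0.5890724) = -0.0050263
t_4 = 0.5890724 − (-0.0050263)·(0.0288045)/(-0.0565588) = 0.5865125;  |Δ| = 0.0025598
h(0.5865125) = 0.0000281
t_5 = 0.5865125 − 0.0000281·(-0.0025598)/(0.0050544) = 0.5865268;  |Δ| = 0.0000142
|t_5 − t_4| = 0.0000142 < 0.001

n = 5, t_n = 0.58653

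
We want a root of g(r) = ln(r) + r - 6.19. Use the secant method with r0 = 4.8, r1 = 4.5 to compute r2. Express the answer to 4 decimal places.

g(4.8) = 0.178616, g(4.5) = -0.185923
r2 = 4.500000 − (-0.185923)·(4.500000 − 4.800000) / (-0.185923 − 0.178616) = 4.500000 − (0.055777)/(-0.364539) = 4.653007

4.6530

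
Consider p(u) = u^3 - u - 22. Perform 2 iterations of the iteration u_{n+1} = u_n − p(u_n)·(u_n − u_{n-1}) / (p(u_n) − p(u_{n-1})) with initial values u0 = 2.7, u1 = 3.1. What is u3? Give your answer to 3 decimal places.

2.920

p(2.7) = -5.01700, p(3.1) = 4.69100
u2 = 3.10000 − 4.69100·(3.10000 − 2.70000) / (4.69100 − (-5.01700)) = 3.10000 − (1.87640)/(9.70800) = 2.90672
p(2.90672) = -0.34788
u3 = 2.90672 − (-0.34788)·(2.90672 − 3.10000) / (-0.34788 − 4.69100) = 2.90672 − (0.06724)/(-5.03888) = 2.92006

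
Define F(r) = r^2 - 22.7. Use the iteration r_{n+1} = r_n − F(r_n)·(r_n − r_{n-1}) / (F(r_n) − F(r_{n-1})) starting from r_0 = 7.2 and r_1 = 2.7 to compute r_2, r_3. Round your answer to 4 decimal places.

F(7.2) = 29.140000, F(2.7) = -15.410000
r_2 = 2.700000 − (-15.410000)·(2.700000 − 7.200000) / (-15.410000 − 29.140000) = 2.700000 − (69.345000)/(-44.550000) = 4.256566
F(4.256566) = -4.581649
r_3 = 4.256566 − (-4.581649)·(4.256566 − 2.700000) / (-4.581649 − (-15.410000)) = 4.256566 − (-7.131637)/(10.828351) = 4.915174

4.2566, 4.9152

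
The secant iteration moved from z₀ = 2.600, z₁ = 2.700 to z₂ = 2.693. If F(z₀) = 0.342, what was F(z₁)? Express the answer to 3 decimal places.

-0.026

The secant line through (2.600, 0.342) and (2.700, F(z₁)) crosses zero at z₂ = 2.693.
So (2.600, 0.342), (2.700, F(z₁)), (2.693, 0) are collinear:
F(z₁) = 0.342 · (2.700 − 2.693) / (2.600 − 2.693) = 0.342 · (0.00700)/(-0.09300) = -0.02574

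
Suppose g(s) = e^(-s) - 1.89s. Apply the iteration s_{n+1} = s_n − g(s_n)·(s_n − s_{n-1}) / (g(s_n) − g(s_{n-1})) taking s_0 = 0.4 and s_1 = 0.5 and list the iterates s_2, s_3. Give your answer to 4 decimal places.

0.3661, 0.3667

g(0.4) = -0.085680, g(0.5) = -0.338469
s_2 = 0.500000 − (-0.338469)·(0.500000 − 0.400000) / (-0.338469 − (-0.085680)) = 0.500000 − (-0.033847)/(-0.252789) = 0.366106
g(0.366106) = 0.001488
s_3 = 0.366106 − 0.001488·(0.366106 − 0.500000) / (0.001488 − (-0.338469)) = 0.366106 − (-0.000199)/(0.339958) = 0.366692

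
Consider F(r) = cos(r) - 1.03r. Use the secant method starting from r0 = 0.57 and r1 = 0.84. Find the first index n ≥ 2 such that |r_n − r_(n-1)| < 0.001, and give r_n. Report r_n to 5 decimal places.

F(0.57) = 0.2548010, F(0.84) = -0.1977372
r2 = 0.8400000 − (-0.1977372)·(0.2700000)/(-0.4525381) = 0.7220231;  |Δ| = 0.1179769
F(0.7220231) = 0.0067864
r3 = 0.7220231 − 0.0067864·(-0.1179769)/(0.2045235) = 0.7259378;  |Δ| = 0.0039146
F(0.7259378) = 0.0001614
r4 = 0.7259378 − 0.0001614·(0.0039146)/(-0.0066250) = 0.7260331;  |Δ| = 0.0000953
|r4 − r3| = 0.0000953 < 0.001

n = 4, r_n = 0.72603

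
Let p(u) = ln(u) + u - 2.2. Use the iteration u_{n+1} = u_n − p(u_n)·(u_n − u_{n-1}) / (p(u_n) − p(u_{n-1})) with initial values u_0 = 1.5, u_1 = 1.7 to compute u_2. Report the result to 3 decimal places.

p(1.5) = -0.29453, p(1.7) = 0.03063
u_2 = 1.70000 − 0.03063·(1.70000 − 1.50000) / (0.03063 − (-0.29453)) = 1.70000 − (0.00613)/(0.32516) = 1.68116

1.681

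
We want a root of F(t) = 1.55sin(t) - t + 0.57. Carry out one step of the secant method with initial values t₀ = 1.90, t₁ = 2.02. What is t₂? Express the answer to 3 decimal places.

1.986

F(1.90) = 0.13677, F(2.02) = -0.05377
t₂ = 2.02000 − (-0.05377)·(2.02000 − 1.90000) / (-0.05377 − 0.13677) = 2.02000 − (-0.00645)/(-0.19054) = 1.98614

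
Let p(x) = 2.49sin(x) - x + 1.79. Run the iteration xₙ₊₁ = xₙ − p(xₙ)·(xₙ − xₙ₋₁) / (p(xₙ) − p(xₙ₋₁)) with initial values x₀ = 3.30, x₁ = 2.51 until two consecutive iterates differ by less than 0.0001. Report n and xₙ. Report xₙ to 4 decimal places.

n = 5, xₙ = 2.7471

p(3.30) = -1.902787, p(2.51) = 0.750173
x₂ = 2.510000 − 0.750173·(-0.790000)/(2.652960) = 2.733387;  |Δ| = 0.223387
p(2.733387) = 0.045051
x₃ = 2.733387 − 0.045051·(0.223387)/(-0.705122) = 2.747659;  |Δ| = 0.014272
p(2.747659) = -0.001939
x₄ = 2.747659 − (-0.001939)·(0.014272)/(-0.046990) = 2.747070;  |Δ| = 0.000589
p(2.747070) = 0.000004
x₅ = 2.747070 − 0.000004·(-0.000589)/(0.001943) = 2.747072;  |Δ| = 0.000001
|x₅ − x₄| = 0.000001 < 0.0001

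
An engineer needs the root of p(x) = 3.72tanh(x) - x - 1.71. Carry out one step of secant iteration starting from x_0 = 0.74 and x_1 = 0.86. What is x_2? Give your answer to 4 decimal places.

p(0.74) = -0.109580, p(0.86) = 0.020079
x_2 = 0.860000 − 0.020079·(0.860000 − 0.740000) / (0.020079 − (-0.109580)) = 0.860000 − (0.002409)/(0.129659) = 0.841417

0.8414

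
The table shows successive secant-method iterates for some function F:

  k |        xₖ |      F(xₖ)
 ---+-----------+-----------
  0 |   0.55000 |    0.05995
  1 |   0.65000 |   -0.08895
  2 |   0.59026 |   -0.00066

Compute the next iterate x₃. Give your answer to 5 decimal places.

x₃ = 0.59026 − (-0.00066)·(0.59026 − 0.65000) / (-0.00066 − (-0.08895))
   = 0.59026 − (0.0000394)/(0.0882900) = 0.5898134

0.58981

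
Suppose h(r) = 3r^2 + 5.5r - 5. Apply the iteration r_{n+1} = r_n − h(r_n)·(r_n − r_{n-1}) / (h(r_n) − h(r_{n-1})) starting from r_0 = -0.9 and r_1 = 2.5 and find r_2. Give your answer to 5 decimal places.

-0.16990

h(-0.9) = -7.5200000, h(2.5) = 27.5000000
r_2 = 2.5000000 − 27.5000000·(2.5000000 − (-0.9000000)) / (27.5000000 − (-7.5200000)) = 2.5000000 − (93.5000000)/(35.0200000) = -0.1699029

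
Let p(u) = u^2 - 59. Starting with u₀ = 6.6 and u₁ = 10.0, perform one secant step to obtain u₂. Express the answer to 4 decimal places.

p(6.6) = -15.440000, p(10.0) = 41.000000
u₂ = 10.000000 − 41.000000·(10.000000 − 6.600000) / (41.000000 − (-15.440000)) = 10.000000 − (139.400000)/(56.440000) = 7.530120

7.5301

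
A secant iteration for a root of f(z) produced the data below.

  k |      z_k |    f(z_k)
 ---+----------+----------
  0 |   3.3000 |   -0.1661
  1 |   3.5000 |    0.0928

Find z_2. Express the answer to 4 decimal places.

3.4283

z_2 = 3.5000 − 0.0928·(3.5000 − 3.3000) / (0.0928 − (-0.1661))
   = 3.5000 − (0.018560)/(0.258900) = 3.428312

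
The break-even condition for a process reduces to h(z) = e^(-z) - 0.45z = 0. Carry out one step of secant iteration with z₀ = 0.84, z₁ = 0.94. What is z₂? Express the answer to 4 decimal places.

h(0.84) = 0.053711, h(0.94) = -0.032372
z₂ = 0.940000 − (-0.032372)·(0.940000 − 0.840000) / (-0.032372 − 0.053711) = 0.940000 − (-0.003237)/(-0.086083) = 0.902394

0.9024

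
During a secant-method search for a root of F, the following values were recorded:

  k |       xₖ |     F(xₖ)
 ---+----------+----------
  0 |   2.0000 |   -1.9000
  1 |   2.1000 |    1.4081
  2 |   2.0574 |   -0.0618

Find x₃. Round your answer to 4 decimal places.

x₃ = 2.0574 − (-0.0618)·(2.0574 − 2.1000) / (-0.0618 − 1.4081)
   = 2.0574 − (0.002633)/(-1.469900) = 2.059191

2.0592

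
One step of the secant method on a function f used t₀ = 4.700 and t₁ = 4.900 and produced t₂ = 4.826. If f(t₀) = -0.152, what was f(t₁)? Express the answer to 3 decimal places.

0.089

The secant line through (4.700, -0.152) and (4.900, f(t₁)) crosses zero at t₂ = 4.826.
So (4.700, -0.152), (4.900, f(t₁)), (4.826, 0) are collinear:
f(t₁) = -0.152 · (4.900 − 4.826) / (4.700 − 4.826) = -0.152 · (0.07400)/(-0.12600) = 0.08927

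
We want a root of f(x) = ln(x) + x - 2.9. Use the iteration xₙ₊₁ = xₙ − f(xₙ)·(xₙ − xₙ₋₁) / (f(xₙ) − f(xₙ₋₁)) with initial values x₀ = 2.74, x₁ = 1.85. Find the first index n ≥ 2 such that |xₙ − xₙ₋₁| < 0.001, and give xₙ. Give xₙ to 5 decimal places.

f(2.74) = 0.8479579, f(1.85) = -0.4348144
x₂ = 1.8500000 − (-0.4348144)·(-0.8900000)/(-1.2827723) = 2.1516785;  |Δ| = 0.3016785
f(2.1516785) = 0.0179267
x₃ = 2.1516785 − 0.0179267·(0.3016785)/(0.4527411) = 2.1397332;  |Δ| = 0.0119452
f(2.1397332) = 0.0004144
x₄ = 2.1397332 − 0.0004144·(-0.0119452)/(-0.0175123) = 2.1394506;  |Δ| = 0.0002827
|x₄ − x₃| = 0.0002827 < 0.001

n = 4, xₙ = 2.13945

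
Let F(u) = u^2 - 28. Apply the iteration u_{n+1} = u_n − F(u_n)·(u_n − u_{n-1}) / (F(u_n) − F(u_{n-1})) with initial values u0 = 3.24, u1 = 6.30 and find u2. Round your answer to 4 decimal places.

F(3.24) = -17.502400, F(6.30) = 11.690000
u2 = 6.300000 − 11.690000·(6.300000 − 3.240000) / (11.690000 − (-17.502400)) = 6.300000 − (35.771400)/(29.192400) = 5.074633

5.0746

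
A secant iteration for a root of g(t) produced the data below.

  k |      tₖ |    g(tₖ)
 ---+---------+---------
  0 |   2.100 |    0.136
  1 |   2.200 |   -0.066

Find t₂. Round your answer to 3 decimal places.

t₂ = 2.200 − (-0.066)·(2.200 − 2.100) / (-0.066 − 0.136)
   = 2.200 − (-0.00660)/(-0.20200) = 2.16733

2.167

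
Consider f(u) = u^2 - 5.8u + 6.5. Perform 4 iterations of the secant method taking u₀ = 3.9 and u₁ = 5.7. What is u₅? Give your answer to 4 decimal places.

4.2820

f(3.9) = -0.910000, f(5.7) = 5.930000
u₂ = 5.700000 − 5.930000·(5.700000 − 3.900000) / (5.930000 − (-0.910000)) = 5.700000 − (10.674000)/(6.840000) = 4.139474
f(4.139474) = -0.373705
u₃ = 4.139474 − (-0.373705)·(4.139474 − 5.700000) / (-0.373705 − 5.930000) = 4.139474 − (0.583176)/(-6.303705) = 4.231987
f(4.231987) = -0.135811
u₄ = 4.231987 − (-0.135811)·(4.231987 − 4.139474) / (-0.135811 − (-0.373705)) = 4.231987 − (-0.012564)/(0.237894) = 4.284802
f(4.284802) = 0.007675
u₅ = 4.284802 − 0.007675·(4.284802 − 4.231987) / (0.007675 − (-0.135811)) = 4.284802 − (0.000405)/(0.143486) = 4.281976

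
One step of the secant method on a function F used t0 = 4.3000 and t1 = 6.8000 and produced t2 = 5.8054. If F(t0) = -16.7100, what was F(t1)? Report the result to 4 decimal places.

11.0401

The secant line through (4.3000, -16.7100) and (6.8000, F(t1)) crosses zero at t2 = 5.8054.
So (4.3000, -16.7100), (6.8000, F(t1)), (5.8054, 0) are collinear:
F(t1) = -16.7100 · (6.8000 − 5.8054) / (4.3000 − 5.8054) = -16.7100 · (0.994600)/(-1.505400) = 11.040100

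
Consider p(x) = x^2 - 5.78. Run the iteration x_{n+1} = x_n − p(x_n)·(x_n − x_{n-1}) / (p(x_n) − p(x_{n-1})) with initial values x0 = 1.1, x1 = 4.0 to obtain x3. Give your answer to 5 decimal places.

2.29555

p(1.1) = -4.5700000, p(4.0) = 10.2200000
x2 = 4.0000000 − 10.2200000·(4.0000000 − 1.1000000) / (10.2200000 − (-4.5700000)) = 4.0000000 − (29.6380000)/(14.7900000) = 1.9960784
p(1.9960784) = -1.7956709
x3 = 1.9960784 − (-1.7956709)·(1.9960784 − 4.0000000) / (-1.7956709 − 10.2200000) = 1.9960784 − (3.5983836)/(-12.0156709) = 2.2955526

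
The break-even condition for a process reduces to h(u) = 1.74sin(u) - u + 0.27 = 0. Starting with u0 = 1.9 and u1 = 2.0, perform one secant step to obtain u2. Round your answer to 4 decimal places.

h(1.9) = 0.016562, h(2.0) = -0.147822
u2 = 2.000000 − (-0.147822)·(2.000000 − 1.900000) / (-0.147822 − 0.016562) = 2.000000 − (-0.014782)/(-0.164385) = 1.910075

1.9101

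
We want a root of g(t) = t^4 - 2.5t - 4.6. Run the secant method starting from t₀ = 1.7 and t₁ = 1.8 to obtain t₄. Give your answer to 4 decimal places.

g(1.7) = -0.497900, g(1.8) = 1.397600
t₂ = 1.800000 − 1.397600·(1.800000 − 1.700000) / (1.397600 − (-0.497900)) = 1.800000 − (0.139760)/(1.895500) = 1.726267
g(1.726267) = -0.035272
t₃ = 1.726267 − (-0.035272)·(1.726267 − 1.800000) / (-0.035272 − 1.397600) = 1.726267 − (0.002601)/(-1.432872) = 1.728083
g(1.728083) = -0.002403
t₄ = 1.728083 − (-0.002403)·(1.728083 − 1.726267) / (-0.002403 − (-0.035272)) = 1.728083 − (-0.000004)/(0.032870) = 1.728215

1.7282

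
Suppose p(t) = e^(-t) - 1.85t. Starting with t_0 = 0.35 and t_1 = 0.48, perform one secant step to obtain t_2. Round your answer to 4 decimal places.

p(0.35) = 0.057188, p(0.48) = -0.269217
t_2 = 0.480000 − (-0.269217)·(0.480000 − 0.350000) / (-0.269217 − 0.057188) = 0.480000 − (-0.034998)/(-0.326405) = 0.372777

0.3728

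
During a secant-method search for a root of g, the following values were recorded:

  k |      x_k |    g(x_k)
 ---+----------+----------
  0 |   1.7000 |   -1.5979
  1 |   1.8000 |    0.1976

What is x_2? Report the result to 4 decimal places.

x_2 = 1.8000 − 0.1976·(1.8000 − 1.7000) / (0.1976 − (-1.5979))
   = 1.8000 − (0.019760)/(1.795500) = 1.788995

1.7890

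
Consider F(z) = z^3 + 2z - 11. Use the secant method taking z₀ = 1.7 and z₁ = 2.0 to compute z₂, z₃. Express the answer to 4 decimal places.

1.9186, 1.9260

F(1.7) = -2.687000, F(2.0) = 1.000000
z₂ = 2.000000 − 1.000000·(2.000000 − 1.700000) / (1.000000 − (-2.687000)) = 2.000000 − (0.300000)/(3.687000) = 1.918633
F(1.918633) = -0.099953
z₃ = 1.918633 − (-0.099953)·(1.918633 − 2.000000) / (-0.099953 − 1.000000) = 1.918633 − (0.008133)/(-1.099953) = 1.926027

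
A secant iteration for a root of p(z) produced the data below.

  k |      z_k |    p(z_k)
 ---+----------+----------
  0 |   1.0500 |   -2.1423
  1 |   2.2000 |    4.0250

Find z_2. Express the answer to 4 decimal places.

z_2 = 2.2000 − 4.0250·(2.2000 − 1.0500) / (4.0250 − (-2.1423))
   = 2.2000 − (4.628750)/(6.167300) = 1.449469

1.4495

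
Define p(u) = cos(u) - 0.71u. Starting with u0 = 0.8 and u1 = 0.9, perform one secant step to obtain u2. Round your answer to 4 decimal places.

p(0.8) = 0.128707, p(0.9) = -0.017390
u2 = 0.900000 − (-0.017390)·(0.900000 − 0.800000) / (-0.017390 − 0.128707) = 0.900000 − (-0.001739)/(-0.146097) = 0.888097

0.8881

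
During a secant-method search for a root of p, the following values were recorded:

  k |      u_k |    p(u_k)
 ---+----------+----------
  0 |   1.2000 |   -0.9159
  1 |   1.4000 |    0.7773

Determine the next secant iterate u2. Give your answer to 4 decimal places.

1.3082

u2 = 1.4000 − 0.7773·(1.4000 − 1.2000) / (0.7773 − (-0.9159))
   = 1.4000 − (0.155460)/(1.693200) = 1.308186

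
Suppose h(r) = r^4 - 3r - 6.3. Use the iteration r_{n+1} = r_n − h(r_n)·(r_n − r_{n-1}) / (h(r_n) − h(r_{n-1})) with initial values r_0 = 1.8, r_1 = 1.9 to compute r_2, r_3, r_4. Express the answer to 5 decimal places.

h(1.8) = -1.2024000, h(1.9) = 1.0321000
r_2 = 1.9000000 − 1.0321000·(1.9000000 − 1.8000000) / (1.0321000 − (-1.2024000)) = 1.9000000 − (0.1032100)/(2.2345000) = 1.8538107
h(1.8538107) = -0.0511156
r_3 = 1.8538107 − (-0.0511156)·(1.8538107 − 1.9000000) / (-0.0511156 − 1.0321000) = 1.8538107 − (0.0023610)/(-1.0832156) = 1.8559903
h(1.8559903) = -0.0020125
r_4 = 1.8559903 − (-0.0020125)·(1.8559903 − 1.8538107) / (-0.0020125 − (-0.0511156)) = 1.8559903 − (-0.0000044)/(0.0491031) = 1.8560796

1.85381, 1.85599, 1.85608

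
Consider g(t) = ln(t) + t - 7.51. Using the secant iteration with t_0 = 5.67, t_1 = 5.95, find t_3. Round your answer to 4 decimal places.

5.7592

g(5.67) = -0.104811, g(5.95) = 0.223391
t_2 = 5.950000 − 0.223391·(5.950000 − 5.670000) / (0.223391 − (-0.104811)) = 5.950000 − (0.062550)/(0.328202) = 5.759418
g(5.759418) = 0.000254
t_3 = 5.759418 − 0.000254·(5.759418 − 5.950000) / (0.000254 − 0.223391) = 5.759418 − (-0.000048)/(-0.223137) = 5.759201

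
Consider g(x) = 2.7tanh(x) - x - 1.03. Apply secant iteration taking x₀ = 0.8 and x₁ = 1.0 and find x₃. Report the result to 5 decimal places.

0.87321

g(0.8) = -0.0371007, g(1.0) = 0.0263042
x₂ = 1.0000000 − 0.0263042·(1.0000000 − 0.8000000) / (0.0263042 − (-0.0371007)) = 1.0000000 − (0.0052608)/(0.0634049) = 0.9170279
g(0.9170279) = 0.0090907
x₃ = 0.9170279 − 0.0090907·(0.9170279 − 1.0000000) / (0.0090907 − 0.0263042) = 0.9170279 − (-0.0007543)/(-0.0172136) = 0.8732094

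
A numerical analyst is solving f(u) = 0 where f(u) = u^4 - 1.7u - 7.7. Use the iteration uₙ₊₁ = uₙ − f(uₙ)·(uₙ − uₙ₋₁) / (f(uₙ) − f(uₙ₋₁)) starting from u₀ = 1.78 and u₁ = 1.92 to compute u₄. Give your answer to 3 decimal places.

f(1.78) = -0.68724, f(1.92) = 2.62554
u₂ = 1.92000 − 2.62554·(1.92000 − 1.78000) / (2.62554 − (-0.68724)) = 1.92000 − (0.36758)/(3.31279) = 1.80904
f(1.80904) = -0.06522
u₃ = 1.80904 − (-0.06522)·(1.80904 − 1.92000) / (-0.06522 − 2.62554) = 1.80904 − (0.00724)/(-2.69076) = 1.81173
f(1.81173) = -0.00596
u₄ = 1.81173 − (-0.00596)·(1.81173 − 1.80904) / (-0.00596 − (-0.06522)) = 1.81173 − (-0.00002)/(0.05926) = 1.81200

1.812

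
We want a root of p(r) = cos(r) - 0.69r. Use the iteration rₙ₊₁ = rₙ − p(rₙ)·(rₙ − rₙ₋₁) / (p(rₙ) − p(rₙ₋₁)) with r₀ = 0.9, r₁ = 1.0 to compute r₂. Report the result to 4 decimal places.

0.9004

p(0.9) = 0.000610, p(1.0) = -0.149698
r₂ = 1.000000 − (-0.149698)·(1.000000 − 0.900000) / (-0.149698 − 0.000610) = 1.000000 − (-0.014970)/(-0.150308) = 0.900406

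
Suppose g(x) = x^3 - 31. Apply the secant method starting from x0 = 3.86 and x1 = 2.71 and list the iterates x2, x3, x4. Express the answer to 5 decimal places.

3.04933, 3.15557, 3.14096

g(3.86) = 26.5124560, g(2.71) = -11.0974890
x2 = 2.7100000 − (-11.0974890)·(2.7100000 − 3.8600000) / (-11.0974890 − 26.5124560) = 2.7100000 − (12.7621123)/(-37.6099450) = 3.0493281
g(3.0493281) = -2.6461210
x3 = 3.0493281 − (-2.6461210)·(3.0493281 − 2.7100000) / (-2.6461210 − (-11.0974890)) = 3.0493281 − (-0.8979033)/(8.4513680) = 3.1555717
g(3.1555717) = 0.4220235
x4 = 3.1555717 − 0.4220235·(3.1555717 − 3.0493281) / (0.4220235 − (-2.6461210)) = 3.1555717 − (0.0448373)/(3.0681445) = 3.1409579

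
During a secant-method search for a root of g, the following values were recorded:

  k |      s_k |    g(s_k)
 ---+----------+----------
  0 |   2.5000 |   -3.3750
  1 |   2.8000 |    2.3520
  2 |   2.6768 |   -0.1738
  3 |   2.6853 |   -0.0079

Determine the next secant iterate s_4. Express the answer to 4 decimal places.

2.6857

s_4 = 2.6853 − (-0.0079)·(2.6853 − 2.6768) / (-0.0079 − (-0.1738))
   = 2.6853 − (-0.000067)/(0.165900) = 2.685705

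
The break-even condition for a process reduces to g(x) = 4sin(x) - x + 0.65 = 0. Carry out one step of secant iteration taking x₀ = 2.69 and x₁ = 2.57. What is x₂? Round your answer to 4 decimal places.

g(2.69) = -0.294404, g(2.57) = 0.243889
x₂ = 2.570000 − 0.243889·(2.570000 − 2.690000) / (0.243889 − (-0.294404)) = 2.570000 − (-0.029267)/(0.538293) = 2.624369

2.6244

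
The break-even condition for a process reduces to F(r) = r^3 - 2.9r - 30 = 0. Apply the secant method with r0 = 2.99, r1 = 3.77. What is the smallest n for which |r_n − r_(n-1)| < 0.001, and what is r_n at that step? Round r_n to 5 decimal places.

n = 5, r_n = 3.41740

F(2.99) = -11.9401010, F(3.77) = 12.6496330
r2 = 3.7700000 − 12.6496330·(0.7800000)/(24.5897340) = 3.3687466;  |Δ| = 0.4012534
F(3.3687466) = -1.5392997
r3 = 3.3687466 − (-1.5392997)·(-0.4012534)/(-14.1889327) = 3.4122770;  |Δ| = 0.0435303
F(3.4122770) = -0.1642985
r4 = 3.4122770 − (-0.1642985)·(0.0435303)/(1.3750012) = 3.4174784;  |Δ| = 0.0052014
F(3.4174784) = 0.0025851
r5 = 3.4174784 − 0.0025851·(0.0052014)/(0.1668836) = 3.4173978;  |Δ| = 0.0000806
|r5 − r4| = 0.0000806 < 0.001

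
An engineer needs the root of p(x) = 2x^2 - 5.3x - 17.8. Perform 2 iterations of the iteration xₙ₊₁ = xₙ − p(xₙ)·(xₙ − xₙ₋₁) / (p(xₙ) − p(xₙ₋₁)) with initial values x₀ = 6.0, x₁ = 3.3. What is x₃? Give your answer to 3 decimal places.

4.660

p(6.0) = 22.40000, p(3.3) = -13.51000
x₂ = 3.30000 − (-13.51000)·(3.30000 − 6.00000) / (-13.51000 − 22.40000) = 3.30000 − (36.47700)/(-35.91000) = 4.31579
p(4.31579) = -3.42161
x₃ = 4.31579 − (-3.42161)·(4.31579 − 3.30000) / (-3.42161 − (-13.51000)) = 4.31579 − (-3.47563)/(10.08839) = 4.66031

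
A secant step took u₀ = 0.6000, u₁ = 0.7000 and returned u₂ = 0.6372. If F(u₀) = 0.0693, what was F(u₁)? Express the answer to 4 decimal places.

-0.1170

The secant line through (0.6000, 0.0693) and (0.7000, F(u₁)) crosses zero at u₂ = 0.6372.
So (0.6000, 0.0693), (0.7000, F(u₁)), (0.6372, 0) are collinear:
F(u₁) = 0.0693 · (0.7000 − 0.6372) / (0.6000 − 0.6372) = 0.0693 · (0.062800)/(-0.037200) = -0.116990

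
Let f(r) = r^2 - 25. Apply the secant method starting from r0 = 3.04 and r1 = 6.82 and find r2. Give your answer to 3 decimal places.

f(3.04) = -15.75840, f(6.82) = 21.51240
r2 = 6.82000 − 21.51240·(6.82000 − 3.04000) / (21.51240 − (-15.75840)) = 6.82000 − (81.31687)/(37.27080) = 4.63822

4.638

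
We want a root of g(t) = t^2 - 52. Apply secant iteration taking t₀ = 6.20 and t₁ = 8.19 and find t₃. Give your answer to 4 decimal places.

g(6.20) = -13.560000, g(8.19) = 15.076100
t₂ = 8.190000 − 15.076100·(8.190000 − 6.200000) / (15.076100 − (-13.560000)) = 8.190000 − (30.001439)/(28.636100) = 7.142321
g(7.142321) = -0.987250
t₃ = 7.142321 − (-0.987250)·(7.142321 − 8.190000) / (-0.987250 − 15.076100) = 7.142321 − (1.034321)/(-16.063350) = 7.206711

7.2067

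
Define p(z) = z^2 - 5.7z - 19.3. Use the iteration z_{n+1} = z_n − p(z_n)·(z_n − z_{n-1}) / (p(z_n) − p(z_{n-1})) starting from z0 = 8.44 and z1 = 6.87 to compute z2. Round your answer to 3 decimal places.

p(8.44) = 3.82560, p(6.87) = -11.26210
z2 = 6.87000 − (-11.26210)·(6.87000 − 8.44000) / (-11.26210 − 3.82560) = 6.87000 − (17.68150)/(-15.08770) = 8.04191

8.042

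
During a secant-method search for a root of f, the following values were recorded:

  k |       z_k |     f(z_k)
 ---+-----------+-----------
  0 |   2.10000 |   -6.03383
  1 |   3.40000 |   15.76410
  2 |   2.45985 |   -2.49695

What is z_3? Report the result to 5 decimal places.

2.58840

z_3 = 2.45985 − (-2.49695)·(2.45985 − 3.40000) / (-2.49695 − 15.76410)
   = 2.45985 − (2.3475075)/(-18.2610500) = 2.5884027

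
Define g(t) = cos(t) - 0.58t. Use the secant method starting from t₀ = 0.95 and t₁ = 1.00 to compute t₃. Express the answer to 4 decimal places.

0.9719

g(0.95) = 0.030683, g(1.00) = -0.039698
t₂ = 1.000000 − (-0.039698)·(1.000000 − 0.950000) / (-0.039698 − 0.030683) = 1.000000 − (-0.001985)/(-0.070381) = 0.971798
g(0.971798) = 0.000173
t₃ = 0.971798 − 0.000173·(0.971798 − 1.000000) / (0.000173 − (-0.039698)) = 0.971798 − (-0.000005)/(0.039870) = 0.971920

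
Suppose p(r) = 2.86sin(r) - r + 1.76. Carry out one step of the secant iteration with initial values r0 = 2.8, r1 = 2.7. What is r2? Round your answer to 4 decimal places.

p(2.8) = -0.081934, p(2.7) = 0.282306
r2 = 2.700000 − 0.282306·(2.700000 − 2.800000) / (0.282306 − (-0.081934)) = 2.700000 − (-0.028231)/(0.364240) = 2.777506

2.7775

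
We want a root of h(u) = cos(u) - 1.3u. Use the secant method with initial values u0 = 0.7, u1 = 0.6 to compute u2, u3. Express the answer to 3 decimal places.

0.624, 0.624

h(0.7) = -0.14516, h(0.6) = 0.04534
u2 = 0.60000 − 0.04534·(0.60000 − 0.70000) / (0.04534 − (-0.14516)) = 0.60000 − (-0.00453)/(0.19049) = 0.62380
h(0.62380) = 0.00073
u3 = 0.62380 − 0.00073·(0.62380 − 0.60000) / (0.00073 − 0.04534) = 0.62380 − (0.00002)/(-0.04461) = 0.62419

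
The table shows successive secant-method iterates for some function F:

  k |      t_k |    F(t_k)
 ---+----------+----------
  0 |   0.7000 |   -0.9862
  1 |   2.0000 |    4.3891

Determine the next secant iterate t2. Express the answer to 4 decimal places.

t2 = 2.0000 − 4.3891·(2.0000 − 0.7000) / (4.3891 − (-0.9862))
   = 2.0000 − (5.705830)/(5.375300) = 0.938509

0.9385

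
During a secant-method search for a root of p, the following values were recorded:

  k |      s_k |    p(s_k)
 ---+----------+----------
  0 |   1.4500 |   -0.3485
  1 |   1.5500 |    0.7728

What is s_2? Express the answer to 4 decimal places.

1.4811

s_2 = 1.5500 − 0.7728·(1.5500 − 1.4500) / (0.7728 − (-0.3485))
   = 1.5500 − (0.077280)/(1.121300) = 1.481080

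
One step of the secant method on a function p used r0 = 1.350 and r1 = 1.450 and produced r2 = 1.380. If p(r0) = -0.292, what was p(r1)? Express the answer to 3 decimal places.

0.681

The secant line through (1.350, -0.292) and (1.450, p(r1)) crosses zero at r2 = 1.380.
So (1.350, -0.292), (1.450, p(r1)), (1.380, 0) are collinear:
p(r1) = -0.292 · (1.450 − 1.380) / (1.350 − 1.380) = -0.292 · (0.07000)/(-0.03000) = 0.68133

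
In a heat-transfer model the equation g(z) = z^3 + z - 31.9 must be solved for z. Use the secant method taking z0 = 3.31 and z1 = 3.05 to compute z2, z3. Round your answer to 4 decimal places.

g(3.31) = 7.674691, g(3.05) = -0.477375
z2 = 3.050000 − (-0.477375)·(3.050000 − 3.310000) / (-0.477375 − 7.674691) = 3.050000 − (0.124118)/(-8.152066) = 3.065225
g(3.065225) = -0.035126
z3 = 3.065225 − (-0.035126)·(3.065225 − 3.050000) / (-0.035126 − (-0.477375)) = 3.065225 − (-0.000535)/(0.442249) = 3.066435

3.0652, 3.0664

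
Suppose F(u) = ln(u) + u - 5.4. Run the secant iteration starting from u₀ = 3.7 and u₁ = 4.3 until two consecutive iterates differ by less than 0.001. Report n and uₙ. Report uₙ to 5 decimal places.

F(3.7) = -0.3916672, F(4.3) = 0.3586150
u₂ = 4.3000000 − 0.3586150·(0.6000000)/(0.7502822) = 4.0132159;  |Δ| = 0.2867841
F(4.0132159) = 0.0028088
u₃ = 4.0132159 − 0.0028088·(-0.2867841)/(-0.3558062) = 4.0109520;  |Δ| = 0.0022639
F(4.0109520) = -0.0000194
u₄ = 4.0109520 − (-0.0000194)·(-0.0022639)/(-0.0028282) = 4.0109675;  |Δ| = 0.0000155
|u₄ − u₃| = 0.0000155 < 0.001

n = 4, uₙ = 4.01097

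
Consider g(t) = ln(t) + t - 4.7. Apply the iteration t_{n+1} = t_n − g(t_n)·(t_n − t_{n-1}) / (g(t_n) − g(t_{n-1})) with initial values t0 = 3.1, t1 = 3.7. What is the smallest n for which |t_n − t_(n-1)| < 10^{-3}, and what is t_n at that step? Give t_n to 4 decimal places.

n = 4, t_n = 3.4590

g(3.1) = -0.468598, g(3.7) = 0.308333
t2 = 3.700000 − 0.308333·(0.600000)/(0.776931) = 3.461884;  |Δ| = 0.238116
g(3.461884) = 0.003697
t3 = 3.461884 − 0.003697·(-0.238116)/(-0.304636) = 3.458994;  |Δ| = 0.002890
g(3.458994) = -0.000028
t4 = 3.458994 − (-0.000028)·(-0.002890)/(-0.003725) = 3.459016;  |Δ| = 0.000022
|t4 − t3| = 0.000022 < 10^{-3}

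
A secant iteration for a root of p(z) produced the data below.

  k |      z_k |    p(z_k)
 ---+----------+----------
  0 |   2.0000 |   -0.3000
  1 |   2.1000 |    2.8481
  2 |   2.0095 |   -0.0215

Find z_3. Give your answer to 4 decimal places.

z_3 = 2.0095 − (-0.0215)·(2.0095 − 2.1000) / (-0.0215 − 2.8481)
   = 2.0095 − (0.001946)/(-2.869600) = 2.010178

2.0102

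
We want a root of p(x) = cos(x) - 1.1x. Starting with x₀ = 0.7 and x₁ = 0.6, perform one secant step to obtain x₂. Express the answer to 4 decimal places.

p(0.7) = -0.005158, p(0.6) = 0.165336
x₂ = 0.600000 − 0.165336·(0.600000 − 0.700000) / (0.165336 − (-0.005158)) = 0.600000 − (-0.016534)/(0.170493) = 0.696975

0.6970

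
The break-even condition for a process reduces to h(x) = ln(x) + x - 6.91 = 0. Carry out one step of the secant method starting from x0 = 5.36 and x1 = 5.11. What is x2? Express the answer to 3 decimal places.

h(5.36) = 0.12896, h(5.11) = -0.16880
x2 = 5.11000 − (-0.16880)·(5.11000 − 5.36000) / (-0.16880 − 0.12896) = 5.11000 − (0.04220)/(-0.29776) = 5.25172

5.252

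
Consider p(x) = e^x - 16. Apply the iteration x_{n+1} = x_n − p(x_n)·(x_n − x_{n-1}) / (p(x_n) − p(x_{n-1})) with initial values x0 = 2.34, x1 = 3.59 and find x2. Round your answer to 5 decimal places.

p(2.34) = -5.6187634, p(3.59) = 20.2340759
x2 = 3.5900000 − 20.2340759·(3.5900000 − 2.3400000) / (20.2340759 − (-5.6187634)) = 3.5900000 − (25.2925949)/(25.8528394) = 2.6116705

2.61167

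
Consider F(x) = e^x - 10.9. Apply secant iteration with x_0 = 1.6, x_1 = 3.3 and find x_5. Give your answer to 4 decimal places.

F(1.6) = -5.946968, F(3.3) = 16.212639
x_2 = 3.300000 − 16.212639·(3.300000 − 1.600000) / (16.212639 − (-5.946968)) = 3.300000 − (27.561486)/(22.159606) = 2.056229
F(2.056229) = -3.083565
x_3 = 2.056229 − (-3.083565)·(2.056229 − 3.300000) / (-3.083565 − 16.212639) = 2.056229 − (3.835250)/(-19.296204) = 2.254985
F(2.254985) = -1.364847
x_4 = 2.254985 − (-1.364847)·(2.254985 − 2.056229) / (-1.364847 − (-3.083565)) = 2.254985 − (-0.271273)/(1.718718) = 2.412820
F(2.412820) = 0.265398
x_5 = 2.412820 − 0.265398·(2.412820 − 2.254985) / (0.265398 − (-1.364847)) = 2.412820 − (0.041889)/(1.630245) = 2.387125

2.3871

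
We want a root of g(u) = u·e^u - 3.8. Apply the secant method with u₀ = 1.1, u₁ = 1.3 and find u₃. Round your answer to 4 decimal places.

1.1737

g(1.1) = -0.495417, g(1.3) = 0.970086
u₂ = 1.300000 − 0.970086·(1.300000 − 1.100000) / (0.970086 − (-0.495417)) = 1.300000 − (0.194017)/(1.465503) = 1.167611
g(1.167611) = -0.046946
u₃ = 1.167611 − (-0.046946)·(1.167611 − 1.300000) / (-0.046946 − 0.970086) = 1.167611 − (0.006215)/(-1.017031) = 1.173722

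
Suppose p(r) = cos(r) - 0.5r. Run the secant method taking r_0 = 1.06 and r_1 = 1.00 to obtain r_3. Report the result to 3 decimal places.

1.030

p(1.06) = -0.04113, p(1.00) = 0.04030
r_2 = 1.00000 − 0.04030·(1.00000 − 1.06000) / (0.04030 − (-0.04113)) = 1.00000 − (-0.00242)/(0.08143) = 1.02970
p(1.02970) = 0.00023
r_3 = 1.02970 − 0.00023·(1.02970 − 1.00000) / (0.00023 − 0.04030) = 1.02970 − (0.00001)/(-0.04007) = 1.02987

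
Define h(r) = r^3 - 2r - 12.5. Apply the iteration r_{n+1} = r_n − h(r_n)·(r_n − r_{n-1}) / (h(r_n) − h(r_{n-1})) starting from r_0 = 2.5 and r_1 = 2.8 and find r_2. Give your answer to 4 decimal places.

h(2.5) = -1.875000, h(2.8) = 3.852000
r_2 = 2.800000 − 3.852000·(2.800000 − 2.500000) / (3.852000 − (-1.875000)) = 2.800000 − (1.155600)/(5.727000) = 2.598219

2.5982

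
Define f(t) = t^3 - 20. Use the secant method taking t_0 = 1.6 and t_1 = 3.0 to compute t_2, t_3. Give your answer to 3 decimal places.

2.572, 2.700

f(1.6) = -15.90400, f(3.0) = 7.00000
t_2 = 3.00000 − 7.00000·(3.00000 − 1.60000) / (7.00000 − (-15.90400)) = 3.00000 − (9.80000)/(22.90400) = 2.57213
f(2.57213) = -2.98322
t_3 = 2.57213 − (-2.98322)·(2.57213 − 3.00000) / (-2.98322 − 7.00000) = 2.57213 − (1.27644)/(-9.98322) = 2.69999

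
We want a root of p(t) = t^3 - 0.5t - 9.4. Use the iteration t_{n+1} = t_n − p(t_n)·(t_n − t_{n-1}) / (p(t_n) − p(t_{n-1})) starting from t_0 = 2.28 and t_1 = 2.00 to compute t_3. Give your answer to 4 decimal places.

p(2.28) = 1.312352, p(2.00) = -2.400000
t_2 = 2.000000 − (-2.400000)·(2.000000 − 2.280000) / (-2.400000 − 1.312352) = 2.000000 − (0.672000)/(-3.712352) = 2.181017
p(2.181017) = -0.115766
t_3 = 2.181017 − (-0.115766)·(2.181017 − 2.000000) / (-0.115766 − (-2.400000)) = 2.181017 − (-0.020956)/(2.284234) = 2.190191

2.1902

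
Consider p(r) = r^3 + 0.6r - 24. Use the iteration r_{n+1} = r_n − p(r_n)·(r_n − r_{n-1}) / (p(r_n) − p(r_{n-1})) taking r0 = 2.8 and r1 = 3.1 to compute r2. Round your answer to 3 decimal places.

2.814

p(2.8) = -0.36800, p(3.1) = 7.65100
r2 = 3.10000 − 7.65100·(3.10000 − 2.80000) / (7.65100 − (-0.36800)) = 3.10000 − (2.29530)/(8.01900) = 2.81377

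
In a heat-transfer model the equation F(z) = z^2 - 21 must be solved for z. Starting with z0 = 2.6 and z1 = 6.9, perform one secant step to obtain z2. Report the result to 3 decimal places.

4.099

F(2.6) = -14.24000, F(6.9) = 26.61000
z2 = 6.90000 − 26.61000·(6.90000 − 2.60000) / (26.61000 − (-14.24000)) = 6.90000 − (114.42300)/(40.85000) = 4.09895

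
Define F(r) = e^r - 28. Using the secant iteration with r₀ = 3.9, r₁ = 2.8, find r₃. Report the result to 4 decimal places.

F(3.9) = 21.402449, F(2.8) = -11.555353
r₂ = 2.800000 − (-11.555353)·(2.800000 − 3.900000) / (-11.555353 − 21.402449) = 2.800000 − (12.710889)/(-32.957802) = 3.185672
F(3.185672) = -3.816475
r₃ = 3.185672 − (-3.816475)·(3.185672 − 2.800000) / (-3.816475 − (-11.555353)) = 3.185672 − (-1.471906)/(7.738878) = 3.375868

3.3759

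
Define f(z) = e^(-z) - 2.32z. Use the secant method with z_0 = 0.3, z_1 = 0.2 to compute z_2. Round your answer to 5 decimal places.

f(0.3) = 0.0448182, f(0.2) = 0.3547308
z_2 = 0.2000000 − 0.3547308·(0.2000000 − 0.3000000) / (0.3547308 − 0.0448182) = 0.2000000 − (-0.0354731)/(0.3099125) = 0.3144616

0.31446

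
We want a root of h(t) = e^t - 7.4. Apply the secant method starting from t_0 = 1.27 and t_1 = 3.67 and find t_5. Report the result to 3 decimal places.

1.989

h(1.27) = -3.83915, h(3.67) = 31.85191
t_2 = 3.67000 − 31.85191·(3.67000 − 1.27000) / (31.85191 − (-3.83915)) = 3.67000 − (76.44457)/(35.69105) = 1.52816
h(1.52816) = -2.79032
t_3 = 1.52816 − (-2.79032)·(1.52816 − 3.67000) / (-2.79032 − 31.85191) = 1.52816 − (5.97642)/(-34.64222) = 1.70068
h(1.70068) = -1.92235
t_4 = 1.70068 − (-1.92235)·(1.70068 − 1.52816) / (-1.92235 − (-2.79032)) = 1.70068 − (-0.33164)/(0.86797) = 2.08276
h(2.08276) = 0.62661
t_5 = 2.08276 − 0.62661·(2.08276 − 1.70068) / (0.62661 − (-1.92235)) = 2.08276 − (0.23942)/(2.54895) = 1.98883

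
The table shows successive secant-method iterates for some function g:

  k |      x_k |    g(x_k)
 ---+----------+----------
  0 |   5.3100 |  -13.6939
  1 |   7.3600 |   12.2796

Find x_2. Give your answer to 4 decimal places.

x_2 = 7.3600 − 12.2796·(7.3600 − 5.3100) / (12.2796 − (-13.6939))
   = 7.3600 − (25.173180)/(25.973500) = 6.390813

6.3908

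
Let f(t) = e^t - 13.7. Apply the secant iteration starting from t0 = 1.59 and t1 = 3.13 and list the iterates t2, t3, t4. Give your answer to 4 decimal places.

2.3438, 2.5508, 2.6270

f(1.59) = -8.796251, f(3.13) = 9.173980
t2 = 3.130000 − 9.173980·(3.130000 − 1.590000) / (9.173980 − (-8.796251)) = 3.130000 − (14.127928)/(17.970231) = 2.343815
f(2.343815) = -3.279085
t3 = 2.343815 − (-3.279085)·(2.343815 − 3.130000) / (-3.279085 − 9.173980) = 2.343815 − (2.577968)/(-12.453065) = 2.550830
f(2.550830) = -0.882267
t4 = 2.550830 − (-0.882267)·(2.550830 − 2.343815) / (-0.882267 − (-3.279085)) = 2.550830 − (-0.182642)/(2.396818) = 2.627032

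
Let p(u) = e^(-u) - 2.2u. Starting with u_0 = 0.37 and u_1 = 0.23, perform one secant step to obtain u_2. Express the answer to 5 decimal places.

0.32809

p(0.37) = -0.1232657, p(0.23) = 0.2885336
u_2 = 0.2300000 − 0.2885336·(0.2300000 − 0.3700000) / (0.2885336 − (-0.1232657)) = 0.2300000 − (-0.0403947)/(0.4117993) = 0.3280932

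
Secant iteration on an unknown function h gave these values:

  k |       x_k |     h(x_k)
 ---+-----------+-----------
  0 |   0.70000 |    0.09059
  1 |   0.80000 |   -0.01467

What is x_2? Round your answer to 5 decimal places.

0.78606

x_2 = 0.80000 − (-0.01467)·(0.80000 − 0.70000) / (-0.01467 − 0.09059)
   = 0.80000 − (-0.0014670)/(-0.1052600) = 0.7860631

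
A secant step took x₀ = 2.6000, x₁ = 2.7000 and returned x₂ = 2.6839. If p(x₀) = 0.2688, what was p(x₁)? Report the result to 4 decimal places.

The secant line through (2.6000, 0.2688) and (2.7000, p(x₁)) crosses zero at x₂ = 2.6839.
So (2.6000, 0.2688), (2.7000, p(x₁)), (2.6839, 0) are collinear:
p(x₁) = 0.2688 · (2.7000 − 2.6839) / (2.6000 − 2.6839) = 0.2688 · (0.016100)/(-0.083900) = -0.051581

-0.0516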